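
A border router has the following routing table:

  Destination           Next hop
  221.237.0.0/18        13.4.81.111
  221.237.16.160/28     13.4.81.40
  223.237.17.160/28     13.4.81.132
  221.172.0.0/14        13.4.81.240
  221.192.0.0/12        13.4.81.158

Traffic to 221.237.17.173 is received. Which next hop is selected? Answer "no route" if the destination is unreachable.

Routes whose prefix contains 221.237.17.173:
  221.237.0.0/18 (221.237.0.0 - 221.237.63.255) -> 13.4.81.111
More-specific entries that do NOT match:
  221.237.16.160/28 (221.237.16.160 - 221.237.16.175) does not contain 221.237.17.173
  223.237.17.160/28 (223.237.17.160 - 223.237.17.175) does not contain 221.237.17.173
Longest matching prefix is /18 -> next hop 13.4.81.111.

13.4.81.111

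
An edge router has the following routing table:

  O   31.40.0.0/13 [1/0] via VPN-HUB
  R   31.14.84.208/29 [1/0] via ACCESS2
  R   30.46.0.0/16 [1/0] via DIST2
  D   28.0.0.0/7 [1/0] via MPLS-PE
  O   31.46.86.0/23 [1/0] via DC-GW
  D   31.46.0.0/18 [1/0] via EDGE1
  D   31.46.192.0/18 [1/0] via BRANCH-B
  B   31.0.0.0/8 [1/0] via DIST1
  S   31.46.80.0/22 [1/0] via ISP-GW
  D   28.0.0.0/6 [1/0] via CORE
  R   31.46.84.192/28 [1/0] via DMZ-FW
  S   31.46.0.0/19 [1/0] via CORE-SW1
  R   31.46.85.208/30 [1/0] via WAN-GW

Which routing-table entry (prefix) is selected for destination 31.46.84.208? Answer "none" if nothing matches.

Entries matching 31.46.84.208:
  28.0.0.0/6 (28.0.0.0 - 31.255.255.255)
  31.0.0.0/8 (31.0.0.0 - 31.255.255.255)
  31.40.0.0/13 (31.40.0.0 - 31.47.255.255)
Most specific is 31.40.0.0/13.

31.40.0.0/13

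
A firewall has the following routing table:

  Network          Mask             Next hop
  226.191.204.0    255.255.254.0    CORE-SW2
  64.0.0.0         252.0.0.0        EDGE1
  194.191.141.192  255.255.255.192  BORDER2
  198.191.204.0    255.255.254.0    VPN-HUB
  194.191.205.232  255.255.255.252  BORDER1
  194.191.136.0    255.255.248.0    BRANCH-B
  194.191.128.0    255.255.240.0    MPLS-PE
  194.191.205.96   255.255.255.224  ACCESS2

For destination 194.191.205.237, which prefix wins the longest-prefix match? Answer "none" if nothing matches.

none

194.191.205.237 is outside every listed prefix and there is no default route.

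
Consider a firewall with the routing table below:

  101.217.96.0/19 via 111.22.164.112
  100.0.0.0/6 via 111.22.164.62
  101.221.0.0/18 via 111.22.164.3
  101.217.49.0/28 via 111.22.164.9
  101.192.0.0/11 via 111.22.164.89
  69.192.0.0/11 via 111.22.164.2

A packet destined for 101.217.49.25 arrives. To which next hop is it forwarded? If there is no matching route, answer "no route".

111.22.164.89

Routes whose prefix contains 101.217.49.25:
  100.0.0.0/6 (100.0.0.0 - 103.255.255.255) -> 111.22.164.62
  101.192.0.0/11 (101.192.0.0 - 101.223.255.255) -> 111.22.164.89
More-specific entries that do NOT match:
  101.217.49.0/28 (101.217.49.0 - 101.217.49.15) does not contain 101.217.49.25
  101.217.96.0/19 (101.217.96.0 - 101.217.127.255) does not contain 101.217.49.25
  101.221.0.0/18 (101.221.0.0 - 101.221.63.255) does not contain 101.217.49.25
Longest matching prefix is /11 -> next hop 111.22.164.89.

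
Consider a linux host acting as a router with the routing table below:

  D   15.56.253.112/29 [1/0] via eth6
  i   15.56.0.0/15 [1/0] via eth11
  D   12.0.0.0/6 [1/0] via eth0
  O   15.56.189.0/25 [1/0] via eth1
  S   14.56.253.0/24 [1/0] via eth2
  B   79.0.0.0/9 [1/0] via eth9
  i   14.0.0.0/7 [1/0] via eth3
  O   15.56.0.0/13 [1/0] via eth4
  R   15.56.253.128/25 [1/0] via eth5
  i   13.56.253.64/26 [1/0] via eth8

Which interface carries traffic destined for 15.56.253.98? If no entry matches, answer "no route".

Routes whose prefix contains 15.56.253.98:
  12.0.0.0/6 (12.0.0.0 - 15.255.255.255) -> eth0
  14.0.0.0/7 (14.0.0.0 - 15.255.255.255) -> eth3
  15.56.0.0/13 (15.56.0.0 - 15.63.255.255) -> eth4
  15.56.0.0/15 (15.56.0.0 - 15.57.255.255) -> eth11
More-specific entries that do NOT match:
  15.56.253.112/29 (15.56.253.112 - 15.56.253.119) does not contain 15.56.253.98
  13.56.253.64/26 (13.56.253.64 - 13.56.253.127) does not contain 15.56.253.98
  15.56.189.0/25 (15.56.189.0 - 15.56.189.127) does not contain 15.56.253.98
  15.56.253.128/25 (15.56.253.128 - 15.56.253.255) does not contain 15.56.253.98
  14.56.253.0/24 (14.56.253.0 - 14.56.253.255) does not contain 15.56.253.98
Longest matching prefix is /15 -> interface eth11.

eth11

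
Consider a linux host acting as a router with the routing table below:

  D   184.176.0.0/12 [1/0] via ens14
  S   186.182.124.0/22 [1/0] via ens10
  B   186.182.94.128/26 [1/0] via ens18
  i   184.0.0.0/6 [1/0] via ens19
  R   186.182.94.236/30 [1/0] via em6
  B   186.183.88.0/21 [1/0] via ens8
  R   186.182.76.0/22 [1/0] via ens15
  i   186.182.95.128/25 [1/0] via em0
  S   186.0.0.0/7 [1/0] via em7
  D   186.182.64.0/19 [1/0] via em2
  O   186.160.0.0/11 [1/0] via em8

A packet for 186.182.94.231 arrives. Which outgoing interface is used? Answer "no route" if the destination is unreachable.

em2

Routes whose prefix contains 186.182.94.231:
  184.0.0.0/6 (184.0.0.0 - 187.255.255.255) -> ens19
  186.0.0.0/7 (186.0.0.0 - 187.255.255.255) -> em7
  186.160.0.0/11 (186.160.0.0 - 186.191.255.255) -> em8
  186.182.64.0/19 (186.182.64.0 - 186.182.95.255) -> em2
More-specific entries that do NOT match:
  186.182.94.236/30 (186.182.94.236 - 186.182.94.239) does not contain 186.182.94.231
  186.182.94.128/26 (186.182.94.128 - 186.182.94.191) does not contain 186.182.94.231
  186.182.95.128/25 (186.182.95.128 - 186.182.95.255) does not contain 186.182.94.231
  186.182.124.0/22 (186.182.124.0 - 186.182.127.255) does not contain 186.182.94.231
  186.182.76.0/22 (186.182.76.0 - 186.182.79.255) does not contain 186.182.94.231
  186.183.88.0/21 (186.183.88.0 - 186.183.95.255) does not contain 186.182.94.231
Longest matching prefix is /19 -> interface em2.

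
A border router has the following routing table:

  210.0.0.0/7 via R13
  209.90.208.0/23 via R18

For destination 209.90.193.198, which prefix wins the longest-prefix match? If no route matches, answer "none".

209.90.193.198 is outside every listed prefix and there is no default route.

none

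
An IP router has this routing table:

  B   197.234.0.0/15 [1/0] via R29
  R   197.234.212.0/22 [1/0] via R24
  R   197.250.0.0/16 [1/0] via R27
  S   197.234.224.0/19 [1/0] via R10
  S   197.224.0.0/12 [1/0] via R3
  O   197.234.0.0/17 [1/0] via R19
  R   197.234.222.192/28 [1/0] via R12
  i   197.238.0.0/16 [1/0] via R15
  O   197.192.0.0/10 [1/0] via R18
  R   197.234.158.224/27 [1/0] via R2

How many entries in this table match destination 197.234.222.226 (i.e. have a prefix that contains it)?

3

Prefixes containing 197.234.222.226:
  197.192.0.0/10 (197.192.0.0 - 197.255.255.255)
  197.224.0.0/12 (197.224.0.0 - 197.239.255.255)
  197.234.0.0/15 (197.234.0.0 - 197.235.255.255)
Total matching entries: 3.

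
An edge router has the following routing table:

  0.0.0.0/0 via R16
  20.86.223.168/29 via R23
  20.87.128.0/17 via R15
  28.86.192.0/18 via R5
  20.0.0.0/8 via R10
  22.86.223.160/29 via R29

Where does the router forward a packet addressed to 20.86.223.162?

R10

Routes whose prefix contains 20.86.223.162:
  0.0.0.0/0 (default, matches everything) -> R16
  20.0.0.0/8 (20.0.0.0 - 20.255.255.255) -> R10
More-specific entries that do NOT match:
  20.86.223.168/29 (20.86.223.168 - 20.86.223.175) does not contain 20.86.223.162
  22.86.223.160/29 (22.86.223.160 - 22.86.223.167) does not contain 20.86.223.162
  28.86.192.0/18 (28.86.192.0 - 28.86.255.255) does not contain 20.86.223.162
  20.87.128.0/17 (20.87.128.0 - 20.87.255.255) does not contain 20.86.223.162
Longest matching prefix is /8 -> next hop R10.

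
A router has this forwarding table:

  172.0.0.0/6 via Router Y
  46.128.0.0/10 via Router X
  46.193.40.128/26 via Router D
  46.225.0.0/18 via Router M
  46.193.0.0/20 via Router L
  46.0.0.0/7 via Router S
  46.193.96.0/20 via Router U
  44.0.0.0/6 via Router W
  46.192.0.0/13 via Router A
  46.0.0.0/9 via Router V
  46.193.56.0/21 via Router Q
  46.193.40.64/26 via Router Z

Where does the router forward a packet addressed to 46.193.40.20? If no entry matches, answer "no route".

Routes whose prefix contains 46.193.40.20:
  44.0.0.0/6 (44.0.0.0 - 47.255.255.255) -> Router W
  46.0.0.0/7 (46.0.0.0 - 47.255.255.255) -> Router S
  46.192.0.0/13 (46.192.0.0 - 46.199.255.255) -> Router A
More-specific entries that do NOT match:
  46.193.40.128/26 (46.193.40.128 - 46.193.40.191) does not contain 46.193.40.20
  46.193.40.64/26 (46.193.40.64 - 46.193.40.127) does not contain 46.193.40.20
  46.193.56.0/21 (46.193.56.0 - 46.193.63.255) does not contain 46.193.40.20
  46.193.0.0/20 (46.193.0.0 - 46.193.15.255) does not contain 46.193.40.20
  46.193.96.0/20 (46.193.96.0 - 46.193.111.255) does not contain 46.193.40.20
  46.225.0.0/18 (46.225.0.0 - 46.225.63.255) does not contain 46.193.40.20
Longest matching prefix is /13 -> next hop Router A.

Router A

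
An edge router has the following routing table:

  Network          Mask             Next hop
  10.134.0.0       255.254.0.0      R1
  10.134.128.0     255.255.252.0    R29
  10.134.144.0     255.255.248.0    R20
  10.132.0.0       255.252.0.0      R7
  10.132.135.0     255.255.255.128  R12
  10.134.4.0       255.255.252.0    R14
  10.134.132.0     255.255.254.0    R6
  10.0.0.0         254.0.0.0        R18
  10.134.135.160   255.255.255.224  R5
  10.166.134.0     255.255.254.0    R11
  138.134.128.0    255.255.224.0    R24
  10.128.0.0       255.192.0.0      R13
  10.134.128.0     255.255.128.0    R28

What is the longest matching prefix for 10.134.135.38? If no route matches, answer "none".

10.134.128.0/17

Entries matching 10.134.135.38:
  10.0.0.0/7 (10.0.0.0 - 11.255.255.255)
  10.128.0.0/10 (10.128.0.0 - 10.191.255.255)
  10.132.0.0/14 (10.132.0.0 - 10.135.255.255)
  10.134.0.0/15 (10.134.0.0 - 10.135.255.255)
  10.134.128.0/17 (10.134.128.0 - 10.134.255.255)
Most specific is 10.134.128.0/17.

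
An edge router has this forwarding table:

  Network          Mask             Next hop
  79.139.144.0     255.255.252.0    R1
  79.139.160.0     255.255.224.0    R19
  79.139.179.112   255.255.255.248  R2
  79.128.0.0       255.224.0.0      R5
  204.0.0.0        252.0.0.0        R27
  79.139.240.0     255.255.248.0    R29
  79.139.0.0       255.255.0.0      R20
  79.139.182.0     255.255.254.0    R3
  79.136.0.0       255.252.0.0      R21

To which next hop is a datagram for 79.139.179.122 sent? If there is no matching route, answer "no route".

Routes whose prefix contains 79.139.179.122:
  79.128.0.0/11 (79.128.0.0 - 79.159.255.255) -> R5
  79.136.0.0/14 (79.136.0.0 - 79.139.255.255) -> R21
  79.139.0.0/16 (79.139.0.0 - 79.139.255.255) -> R20
  79.139.160.0/19 (79.139.160.0 - 79.139.191.255) -> R19
More-specific entries that do NOT match:
  79.139.179.112/29 (79.139.179.112 - 79.139.179.119) does not contain 79.139.179.122
  79.139.182.0/23 (79.139.182.0 - 79.139.183.255) does not contain 79.139.179.122
  79.139.144.0/22 (79.139.144.0 - 79.139.147.255) does not contain 79.139.179.122
  79.139.240.0/21 (79.139.240.0 - 79.139.247.255) does not contain 79.139.179.122
Longest matching prefix is /19 -> next hop R19.

R19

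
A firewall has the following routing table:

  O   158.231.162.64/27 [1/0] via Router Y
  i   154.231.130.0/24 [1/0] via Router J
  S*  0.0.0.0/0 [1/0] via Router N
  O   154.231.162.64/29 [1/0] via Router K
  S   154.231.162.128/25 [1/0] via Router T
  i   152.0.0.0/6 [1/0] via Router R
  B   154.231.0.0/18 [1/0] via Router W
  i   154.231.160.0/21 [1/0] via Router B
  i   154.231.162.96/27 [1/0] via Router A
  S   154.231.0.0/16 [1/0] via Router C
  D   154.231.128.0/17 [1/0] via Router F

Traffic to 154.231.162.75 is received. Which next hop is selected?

Routes whose prefix contains 154.231.162.75:
  0.0.0.0/0 (default, matches everything) -> Router N
  152.0.0.0/6 (152.0.0.0 - 155.255.255.255) -> Router R
  154.231.0.0/16 (154.231.0.0 - 154.231.255.255) -> Router C
  154.231.128.0/17 (154.231.128.0 - 154.231.255.255) -> Router F
  154.231.160.0/21 (154.231.160.0 - 154.231.167.255) -> Router B
More-specific entries that do NOT match:
  154.231.162.64/29 (154.231.162.64 - 154.231.162.71) does not contain 154.231.162.75
  158.231.162.64/27 (158.231.162.64 - 158.231.162.95) does not contain 154.231.162.75
  154.231.162.96/27 (154.231.162.96 - 154.231.162.127) does not contain 154.231.162.75
  154.231.162.128/25 (154.231.162.128 - 154.231.162.255) does not contain 154.231.162.75
  154.231.130.0/24 (154.231.130.0 - 154.231.130.255) does not contain 154.231.162.75
Longest matching prefix is /21 -> next hop Router B.

Router B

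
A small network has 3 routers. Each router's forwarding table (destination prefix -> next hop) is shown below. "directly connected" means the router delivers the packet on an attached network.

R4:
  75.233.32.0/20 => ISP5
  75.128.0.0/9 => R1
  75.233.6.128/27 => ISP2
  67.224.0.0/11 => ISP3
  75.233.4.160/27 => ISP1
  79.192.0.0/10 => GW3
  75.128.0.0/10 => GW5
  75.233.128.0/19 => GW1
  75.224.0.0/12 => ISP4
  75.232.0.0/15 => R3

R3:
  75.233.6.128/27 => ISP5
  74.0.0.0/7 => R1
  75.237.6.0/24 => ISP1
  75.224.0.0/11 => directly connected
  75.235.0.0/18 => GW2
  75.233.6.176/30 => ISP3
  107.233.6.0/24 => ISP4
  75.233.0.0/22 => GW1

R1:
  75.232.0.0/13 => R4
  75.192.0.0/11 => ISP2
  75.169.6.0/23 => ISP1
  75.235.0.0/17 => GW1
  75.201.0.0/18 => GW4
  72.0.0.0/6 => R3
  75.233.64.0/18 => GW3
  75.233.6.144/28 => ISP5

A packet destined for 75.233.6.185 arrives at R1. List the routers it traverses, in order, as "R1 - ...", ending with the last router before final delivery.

R1 - R4 - R3

At R1: longest match for 75.233.6.185 is 75.232.0.0/13 -> R4
At R4: longest match for 75.233.6.185 is 75.232.0.0/15 -> R3
At R3: longest match for 75.233.6.185 is 75.224.0.0/11 -> directly connected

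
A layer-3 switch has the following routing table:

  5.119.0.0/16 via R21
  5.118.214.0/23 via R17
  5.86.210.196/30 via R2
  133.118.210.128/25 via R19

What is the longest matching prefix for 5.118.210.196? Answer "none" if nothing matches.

none

5.118.210.196 is outside every listed prefix and there is no default route.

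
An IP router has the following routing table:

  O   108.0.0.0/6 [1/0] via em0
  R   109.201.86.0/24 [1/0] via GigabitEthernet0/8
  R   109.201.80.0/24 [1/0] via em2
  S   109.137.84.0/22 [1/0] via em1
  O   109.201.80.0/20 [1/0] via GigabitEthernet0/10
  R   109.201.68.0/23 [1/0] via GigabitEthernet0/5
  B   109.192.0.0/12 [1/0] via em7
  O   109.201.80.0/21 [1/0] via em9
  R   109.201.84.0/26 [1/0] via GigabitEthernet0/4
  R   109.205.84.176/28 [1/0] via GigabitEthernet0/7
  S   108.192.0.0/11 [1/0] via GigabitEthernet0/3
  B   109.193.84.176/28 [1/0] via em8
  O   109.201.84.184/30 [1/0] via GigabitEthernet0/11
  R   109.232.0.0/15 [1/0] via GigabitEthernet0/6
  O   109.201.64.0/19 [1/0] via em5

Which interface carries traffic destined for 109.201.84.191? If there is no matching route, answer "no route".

em9

Routes whose prefix contains 109.201.84.191:
  108.0.0.0/6 (108.0.0.0 - 111.255.255.255) -> em0
  109.192.0.0/12 (109.192.0.0 - 109.207.255.255) -> em7
  109.201.64.0/19 (109.201.64.0 - 109.201.95.255) -> em5
  109.201.80.0/20 (109.201.80.0 - 109.201.95.255) -> GigabitEthernet0/10
  109.201.80.0/21 (109.201.80.0 - 109.201.87.255) -> em9
More-specific entries that do NOT match:
  109.201.84.184/30 (109.201.84.184 - 109.201.84.187) does not contain 109.201.84.191
  109.205.84.176/28 (109.205.84.176 - 109.205.84.191) does not contain 109.201.84.191
  109.193.84.176/28 (109.193.84.176 - 109.193.84.191) does not contain 109.201.84.191
  109.201.84.0/26 (109.201.84.0 - 109.201.84.63) does not contain 109.201.84.191
  109.201.86.0/24 (109.201.86.0 - 109.201.86.255) does not contain 109.201.84.191
  109.201.80.0/24 (109.201.80.0 - 109.201.80.255) does not contain 109.201.84.191
  109.201.68.0/23 (109.201.68.0 - 109.201.69.255) does not contain 109.201.84.191
  109.137.84.0/22 (109.137.84.0 - 109.137.87.255) does not contain 109.201.84.191
Longest matching prefix is /21 -> interface em9.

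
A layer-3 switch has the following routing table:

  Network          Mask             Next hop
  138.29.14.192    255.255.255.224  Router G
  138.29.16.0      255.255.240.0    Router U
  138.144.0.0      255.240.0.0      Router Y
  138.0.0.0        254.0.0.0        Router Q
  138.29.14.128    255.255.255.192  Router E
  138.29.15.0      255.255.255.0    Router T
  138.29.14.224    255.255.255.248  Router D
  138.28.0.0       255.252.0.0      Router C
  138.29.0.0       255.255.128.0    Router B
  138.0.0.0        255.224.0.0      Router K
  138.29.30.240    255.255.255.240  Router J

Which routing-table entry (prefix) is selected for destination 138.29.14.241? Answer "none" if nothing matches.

138.29.0.0/17

Entries matching 138.29.14.241:
  138.0.0.0/7 (138.0.0.0 - 139.255.255.255)
  138.0.0.0/11 (138.0.0.0 - 138.31.255.255)
  138.28.0.0/14 (138.28.0.0 - 138.31.255.255)
  138.29.0.0/17 (138.29.0.0 - 138.29.127.255)
Most specific is 138.29.0.0/17.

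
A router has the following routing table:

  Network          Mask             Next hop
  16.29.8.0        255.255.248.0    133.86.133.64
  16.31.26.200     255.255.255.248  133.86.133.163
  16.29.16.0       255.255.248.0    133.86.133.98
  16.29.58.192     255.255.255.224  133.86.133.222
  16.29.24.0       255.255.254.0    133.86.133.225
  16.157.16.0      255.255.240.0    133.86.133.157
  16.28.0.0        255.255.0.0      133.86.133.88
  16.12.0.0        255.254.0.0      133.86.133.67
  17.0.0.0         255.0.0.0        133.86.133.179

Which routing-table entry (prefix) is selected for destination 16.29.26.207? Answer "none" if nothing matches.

16.29.26.207 is outside every listed prefix and there is no default route.

none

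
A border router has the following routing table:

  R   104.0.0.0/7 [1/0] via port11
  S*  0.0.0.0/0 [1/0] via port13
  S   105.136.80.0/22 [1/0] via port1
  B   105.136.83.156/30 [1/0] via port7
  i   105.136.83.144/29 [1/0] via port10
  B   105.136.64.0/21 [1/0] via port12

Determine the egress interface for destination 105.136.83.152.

port1

Routes whose prefix contains 105.136.83.152:
  0.0.0.0/0 (default, matches everything) -> port13
  104.0.0.0/7 (104.0.0.0 - 105.255.255.255) -> port11
  105.136.80.0/22 (105.136.80.0 - 105.136.83.255) -> port1
More-specific entries that do NOT match:
  105.136.83.156/30 (105.136.83.156 - 105.136.83.159) does not contain 105.136.83.152
  105.136.83.144/29 (105.136.83.144 - 105.136.83.151) does not contain 105.136.83.152
Longest matching prefix is /22 -> interface port1.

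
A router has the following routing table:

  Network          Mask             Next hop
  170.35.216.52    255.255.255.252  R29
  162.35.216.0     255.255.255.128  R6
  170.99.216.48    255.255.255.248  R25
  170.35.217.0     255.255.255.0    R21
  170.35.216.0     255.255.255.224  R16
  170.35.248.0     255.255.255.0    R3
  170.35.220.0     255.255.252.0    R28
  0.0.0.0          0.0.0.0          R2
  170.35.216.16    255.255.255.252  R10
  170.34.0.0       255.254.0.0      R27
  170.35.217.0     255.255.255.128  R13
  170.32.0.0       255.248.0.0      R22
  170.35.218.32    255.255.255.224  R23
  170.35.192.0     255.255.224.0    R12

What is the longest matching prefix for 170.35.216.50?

170.35.192.0/19

Entries matching 170.35.216.50:
  0.0.0.0/0 (default, matches everything)
  170.32.0.0/13 (170.32.0.0 - 170.39.255.255)
  170.34.0.0/15 (170.34.0.0 - 170.35.255.255)
  170.35.192.0/19 (170.35.192.0 - 170.35.223.255)
Most specific is 170.35.192.0/19.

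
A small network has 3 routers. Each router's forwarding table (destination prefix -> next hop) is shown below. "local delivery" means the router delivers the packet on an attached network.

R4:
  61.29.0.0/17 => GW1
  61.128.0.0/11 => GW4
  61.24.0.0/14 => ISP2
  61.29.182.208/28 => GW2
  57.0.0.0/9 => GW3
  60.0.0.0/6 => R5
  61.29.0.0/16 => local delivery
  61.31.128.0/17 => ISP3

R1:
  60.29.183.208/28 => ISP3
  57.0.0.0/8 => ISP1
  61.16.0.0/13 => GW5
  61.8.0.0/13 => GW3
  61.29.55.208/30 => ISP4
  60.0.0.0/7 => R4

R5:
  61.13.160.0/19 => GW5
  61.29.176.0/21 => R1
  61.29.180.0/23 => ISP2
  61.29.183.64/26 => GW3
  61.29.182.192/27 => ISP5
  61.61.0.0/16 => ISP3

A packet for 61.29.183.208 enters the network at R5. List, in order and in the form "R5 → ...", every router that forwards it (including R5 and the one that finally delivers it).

R5 → R1 → R4

At R5: longest match for 61.29.183.208 is 61.29.176.0/21 -> R1
At R1: longest match for 61.29.183.208 is 60.0.0.0/7 -> R4
At R4: longest match for 61.29.183.208 is 61.29.0.0/16 -> local delivery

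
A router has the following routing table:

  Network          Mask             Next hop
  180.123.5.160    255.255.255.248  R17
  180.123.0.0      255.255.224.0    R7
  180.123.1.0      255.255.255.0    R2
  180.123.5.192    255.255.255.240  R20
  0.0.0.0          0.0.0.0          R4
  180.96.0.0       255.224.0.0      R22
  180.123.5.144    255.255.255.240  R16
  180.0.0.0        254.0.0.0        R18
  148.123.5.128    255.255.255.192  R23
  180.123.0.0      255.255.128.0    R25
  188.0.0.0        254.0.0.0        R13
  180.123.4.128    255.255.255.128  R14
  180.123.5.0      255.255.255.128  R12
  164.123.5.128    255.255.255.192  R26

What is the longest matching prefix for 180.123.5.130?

Entries matching 180.123.5.130:
  0.0.0.0/0 (default, matches everything)
  180.0.0.0/7 (180.0.0.0 - 181.255.255.255)
  180.96.0.0/11 (180.96.0.0 - 180.127.255.255)
  180.123.0.0/17 (180.123.0.0 - 180.123.127.255)
  180.123.0.0/19 (180.123.0.0 - 180.123.31.255)
Most specific is 180.123.0.0/19.

180.123.0.0/19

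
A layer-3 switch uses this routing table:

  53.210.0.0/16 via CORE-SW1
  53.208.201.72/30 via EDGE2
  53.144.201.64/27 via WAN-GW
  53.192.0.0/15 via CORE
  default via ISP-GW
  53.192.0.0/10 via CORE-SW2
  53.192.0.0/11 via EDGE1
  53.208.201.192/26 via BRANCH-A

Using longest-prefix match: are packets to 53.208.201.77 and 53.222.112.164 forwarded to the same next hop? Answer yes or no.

yes

53.208.201.77: longest match 53.192.0.0/11 -> EDGE1
53.222.112.164: longest match 53.192.0.0/11 -> EDGE1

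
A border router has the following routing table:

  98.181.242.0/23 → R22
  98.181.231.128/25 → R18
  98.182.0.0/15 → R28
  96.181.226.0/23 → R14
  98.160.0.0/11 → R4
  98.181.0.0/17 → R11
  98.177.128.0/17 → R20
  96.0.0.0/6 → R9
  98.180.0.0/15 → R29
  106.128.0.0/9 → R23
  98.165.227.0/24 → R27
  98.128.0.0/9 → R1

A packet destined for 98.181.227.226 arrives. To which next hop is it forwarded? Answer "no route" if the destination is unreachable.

Routes whose prefix contains 98.181.227.226:
  96.0.0.0/6 (96.0.0.0 - 99.255.255.255) -> R9
  98.128.0.0/9 (98.128.0.0 - 98.255.255.255) -> R1
  98.160.0.0/11 (98.160.0.0 - 98.191.255.255) -> R4
  98.180.0.0/15 (98.180.0.0 - 98.181.255.255) -> R29
More-specific entries that do NOT match:
  98.181.231.128/25 (98.181.231.128 - 98.181.231.255) does not contain 98.181.227.226
  98.165.227.0/24 (98.165.227.0 - 98.165.227.255) does not contain 98.181.227.226
  98.181.242.0/23 (98.181.242.0 - 98.181.243.255) does not contain 98.181.227.226
  96.181.226.0/23 (96.181.226.0 - 96.181.227.255) does not contain 98.181.227.226
  98.181.0.0/17 (98.181.0.0 - 98.181.127.255) does not contain 98.181.227.226
  98.177.128.0/17 (98.177.128.0 - 98.177.255.255) does not contain 98.181.227.226
Longest matching prefix is /15 -> next hop R29.

R29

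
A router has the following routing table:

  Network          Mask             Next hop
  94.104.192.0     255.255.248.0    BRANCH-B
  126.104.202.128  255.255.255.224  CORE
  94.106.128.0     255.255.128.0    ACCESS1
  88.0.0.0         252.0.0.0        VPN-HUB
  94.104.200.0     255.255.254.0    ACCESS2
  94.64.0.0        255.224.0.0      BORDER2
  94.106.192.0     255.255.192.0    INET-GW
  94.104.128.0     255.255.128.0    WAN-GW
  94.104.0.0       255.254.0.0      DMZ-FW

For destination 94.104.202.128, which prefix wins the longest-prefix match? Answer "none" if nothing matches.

Entries matching 94.104.202.128:
  94.104.0.0/15 (94.104.0.0 - 94.105.255.255)
  94.104.128.0/17 (94.104.128.0 - 94.104.255.255)
Most specific is 94.104.128.0/17.

94.104.128.0/17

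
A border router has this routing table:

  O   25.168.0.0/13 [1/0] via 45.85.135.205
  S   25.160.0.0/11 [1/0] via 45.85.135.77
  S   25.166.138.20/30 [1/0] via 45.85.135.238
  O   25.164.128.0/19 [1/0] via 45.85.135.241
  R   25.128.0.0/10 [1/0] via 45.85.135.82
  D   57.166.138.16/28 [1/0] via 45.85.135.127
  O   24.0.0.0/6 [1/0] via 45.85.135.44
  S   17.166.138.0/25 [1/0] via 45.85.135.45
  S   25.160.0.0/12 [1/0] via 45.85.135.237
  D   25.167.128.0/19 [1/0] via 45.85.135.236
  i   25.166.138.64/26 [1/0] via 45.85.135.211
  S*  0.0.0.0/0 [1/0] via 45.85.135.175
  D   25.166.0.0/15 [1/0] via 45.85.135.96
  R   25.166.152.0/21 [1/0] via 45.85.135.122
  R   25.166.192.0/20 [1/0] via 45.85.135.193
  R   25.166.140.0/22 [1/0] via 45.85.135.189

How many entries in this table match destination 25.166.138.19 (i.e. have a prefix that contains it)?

Prefixes containing 25.166.138.19:
  0.0.0.0/0 (default, matches everything)
  24.0.0.0/6 (24.0.0.0 - 27.255.255.255)
  25.128.0.0/10 (25.128.0.0 - 25.191.255.255)
  25.160.0.0/11 (25.160.0.0 - 25.191.255.255)
  25.160.0.0/12 (25.160.0.0 - 25.175.255.255)
  25.166.0.0/15 (25.166.0.0 - 25.167.255.255)
Total matching entries: 6.

6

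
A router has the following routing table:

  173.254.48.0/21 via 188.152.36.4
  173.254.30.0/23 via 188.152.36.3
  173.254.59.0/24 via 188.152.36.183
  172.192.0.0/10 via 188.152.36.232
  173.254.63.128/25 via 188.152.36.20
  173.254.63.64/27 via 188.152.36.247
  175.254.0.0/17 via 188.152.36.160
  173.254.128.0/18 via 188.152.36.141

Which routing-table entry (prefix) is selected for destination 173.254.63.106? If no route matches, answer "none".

173.254.63.106 is outside every listed prefix and there is no default route.

none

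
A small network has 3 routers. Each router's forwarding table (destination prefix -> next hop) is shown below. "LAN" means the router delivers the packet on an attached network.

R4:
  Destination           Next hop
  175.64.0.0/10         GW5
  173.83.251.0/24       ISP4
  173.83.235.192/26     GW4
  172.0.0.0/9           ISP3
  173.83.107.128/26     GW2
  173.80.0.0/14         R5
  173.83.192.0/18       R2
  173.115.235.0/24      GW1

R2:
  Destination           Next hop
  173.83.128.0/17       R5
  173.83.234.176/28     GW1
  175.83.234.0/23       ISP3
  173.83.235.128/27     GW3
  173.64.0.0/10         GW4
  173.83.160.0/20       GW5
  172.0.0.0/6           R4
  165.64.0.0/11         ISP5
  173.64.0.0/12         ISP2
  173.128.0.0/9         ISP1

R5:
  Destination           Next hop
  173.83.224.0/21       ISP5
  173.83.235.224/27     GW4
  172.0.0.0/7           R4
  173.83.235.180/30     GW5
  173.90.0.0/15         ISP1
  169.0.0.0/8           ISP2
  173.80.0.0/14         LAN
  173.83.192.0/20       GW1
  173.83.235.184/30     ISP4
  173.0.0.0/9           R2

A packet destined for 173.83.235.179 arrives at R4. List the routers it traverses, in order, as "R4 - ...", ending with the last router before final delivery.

At R4: longest match for 173.83.235.179 is 173.83.192.0/18 -> R2
At R2: longest match for 173.83.235.179 is 173.83.128.0/17 -> R5
At R5: longest match for 173.83.235.179 is 173.80.0.0/14 -> LAN

R4 - R2 - R5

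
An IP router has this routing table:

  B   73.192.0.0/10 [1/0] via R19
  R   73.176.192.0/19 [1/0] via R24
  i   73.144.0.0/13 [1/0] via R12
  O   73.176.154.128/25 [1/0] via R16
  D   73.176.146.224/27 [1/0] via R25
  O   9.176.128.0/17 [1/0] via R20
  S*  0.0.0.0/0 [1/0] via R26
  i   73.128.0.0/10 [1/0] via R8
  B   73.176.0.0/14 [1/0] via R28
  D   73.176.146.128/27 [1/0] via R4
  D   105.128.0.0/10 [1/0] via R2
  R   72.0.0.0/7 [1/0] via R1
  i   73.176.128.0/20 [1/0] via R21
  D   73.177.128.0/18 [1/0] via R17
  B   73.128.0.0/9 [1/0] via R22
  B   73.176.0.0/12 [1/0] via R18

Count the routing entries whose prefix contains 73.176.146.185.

Prefixes containing 73.176.146.185:
  0.0.0.0/0 (default, matches everything)
  72.0.0.0/7 (72.0.0.0 - 73.255.255.255)
  73.128.0.0/9 (73.128.0.0 - 73.255.255.255)
  73.128.0.0/10 (73.128.0.0 - 73.191.255.255)
  73.176.0.0/12 (73.176.0.0 - 73.191.255.255)
  73.176.0.0/14 (73.176.0.0 - 73.179.255.255)
Total matching entries: 6.

6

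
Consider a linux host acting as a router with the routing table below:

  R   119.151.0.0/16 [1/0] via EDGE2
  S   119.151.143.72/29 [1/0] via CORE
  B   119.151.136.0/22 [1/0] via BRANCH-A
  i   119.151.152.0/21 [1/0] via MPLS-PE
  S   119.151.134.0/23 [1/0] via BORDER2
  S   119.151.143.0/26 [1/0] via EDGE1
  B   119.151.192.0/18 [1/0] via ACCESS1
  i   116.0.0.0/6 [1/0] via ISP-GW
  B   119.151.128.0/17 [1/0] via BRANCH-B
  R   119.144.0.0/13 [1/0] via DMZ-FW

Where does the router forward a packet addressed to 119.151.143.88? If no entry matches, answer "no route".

BRANCH-B

Routes whose prefix contains 119.151.143.88:
  116.0.0.0/6 (116.0.0.0 - 119.255.255.255) -> ISP-GW
  119.144.0.0/13 (119.144.0.0 - 119.151.255.255) -> DMZ-FW
  119.151.0.0/16 (119.151.0.0 - 119.151.255.255) -> EDGE2
  119.151.128.0/17 (119.151.128.0 - 119.151.255.255) -> BRANCH-B
More-specific entries that do NOT match:
  119.151.143.72/29 (119.151.143.72 - 119.151.143.79) does not contain 119.151.143.88
  119.151.143.0/26 (119.151.143.0 - 119.151.143.63) does not contain 119.151.143.88
  119.151.134.0/23 (119.151.134.0 - 119.151.135.255) does not contain 119.151.143.88
  119.151.136.0/22 (119.151.136.0 - 119.151.139.255) does not contain 119.151.143.88
  119.151.152.0/21 (119.151.152.0 - 119.151.159.255) does not contain 119.151.143.88
  119.151.192.0/18 (119.151.192.0 - 119.151.255.255) does not contain 119.151.143.88
Longest matching prefix is /17 -> next hop BRANCH-B.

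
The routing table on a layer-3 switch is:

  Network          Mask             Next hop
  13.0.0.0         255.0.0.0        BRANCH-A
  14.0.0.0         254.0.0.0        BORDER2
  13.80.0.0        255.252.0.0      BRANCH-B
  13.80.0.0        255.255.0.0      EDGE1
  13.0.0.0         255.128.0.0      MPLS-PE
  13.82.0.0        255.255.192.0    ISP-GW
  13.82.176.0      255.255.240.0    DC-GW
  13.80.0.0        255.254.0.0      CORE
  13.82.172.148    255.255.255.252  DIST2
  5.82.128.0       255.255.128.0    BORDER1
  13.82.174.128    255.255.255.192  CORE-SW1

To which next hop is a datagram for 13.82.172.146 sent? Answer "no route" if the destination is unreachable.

Routes whose prefix contains 13.82.172.146:
  13.0.0.0/8 (13.0.0.0 - 13.255.255.255) -> BRANCH-A
  13.0.0.0/9 (13.0.0.0 - 13.127.255.255) -> MPLS-PE
  13.80.0.0/14 (13.80.0.0 - 13.83.255.255) -> BRANCH-B
More-specific entries that do NOT match:
  13.82.172.148/30 (13.82.172.148 - 13.82.172.151) does not contain 13.82.172.146
  13.82.174.128/26 (13.82.174.128 - 13.82.174.191) does not contain 13.82.172.146
  13.82.176.0/20 (13.82.176.0 - 13.82.191.255) does not contain 13.82.172.146
  13.82.0.0/18 (13.82.0.0 - 13.82.63.255) does not contain 13.82.172.146
  5.82.128.0/17 (5.82.128.0 - 5.82.255.255) does not contain 13.82.172.146
  13.80.0.0/16 (13.80.0.0 - 13.80.255.255) does not contain 13.82.172.146
  13.80.0.0/15 (13.80.0.0 - 13.81.255.255) does not contain 13.82.172.146
Longest matching prefix is /14 -> next hop BRANCH-B.

BRANCH-B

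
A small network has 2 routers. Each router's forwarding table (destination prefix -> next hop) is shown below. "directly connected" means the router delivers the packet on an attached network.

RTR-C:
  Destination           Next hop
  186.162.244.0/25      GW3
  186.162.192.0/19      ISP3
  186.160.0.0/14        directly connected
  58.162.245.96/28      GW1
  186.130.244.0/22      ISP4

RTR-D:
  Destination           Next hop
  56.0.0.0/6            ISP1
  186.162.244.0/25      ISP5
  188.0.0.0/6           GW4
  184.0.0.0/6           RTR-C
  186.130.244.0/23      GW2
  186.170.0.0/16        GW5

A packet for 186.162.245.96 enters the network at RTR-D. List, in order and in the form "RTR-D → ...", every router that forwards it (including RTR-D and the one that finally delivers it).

At RTR-D: longest match for 186.162.245.96 is 184.0.0.0/6 -> RTR-C
At RTR-C: longest match for 186.162.245.96 is 186.160.0.0/14 -> directly connected

RTR-D → RTR-C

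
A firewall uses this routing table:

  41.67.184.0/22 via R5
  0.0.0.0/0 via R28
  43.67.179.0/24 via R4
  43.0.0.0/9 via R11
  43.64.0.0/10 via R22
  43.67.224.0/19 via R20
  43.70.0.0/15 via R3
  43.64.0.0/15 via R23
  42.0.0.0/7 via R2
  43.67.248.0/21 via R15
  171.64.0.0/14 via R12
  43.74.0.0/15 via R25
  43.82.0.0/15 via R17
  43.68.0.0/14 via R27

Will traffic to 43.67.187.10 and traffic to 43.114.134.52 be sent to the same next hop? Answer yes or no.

43.67.187.10: longest match 43.64.0.0/10 -> R22
43.114.134.52: longest match 43.64.0.0/10 -> R22

yes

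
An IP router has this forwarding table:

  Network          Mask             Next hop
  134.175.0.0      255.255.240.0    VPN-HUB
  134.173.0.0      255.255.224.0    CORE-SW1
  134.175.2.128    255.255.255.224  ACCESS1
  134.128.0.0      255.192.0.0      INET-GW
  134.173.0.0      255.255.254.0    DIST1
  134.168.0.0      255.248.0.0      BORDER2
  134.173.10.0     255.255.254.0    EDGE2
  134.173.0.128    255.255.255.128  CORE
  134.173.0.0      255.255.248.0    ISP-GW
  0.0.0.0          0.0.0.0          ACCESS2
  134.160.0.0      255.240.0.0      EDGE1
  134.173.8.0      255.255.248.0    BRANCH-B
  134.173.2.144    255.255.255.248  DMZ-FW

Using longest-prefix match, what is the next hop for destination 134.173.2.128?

ISP-GW

Routes whose prefix contains 134.173.2.128:
  0.0.0.0/0 (default, matches everything) -> ACCESS2
  134.128.0.0/10 (134.128.0.0 - 134.191.255.255) -> INET-GW
  134.160.0.0/12 (134.160.0.0 - 134.175.255.255) -> EDGE1
  134.168.0.0/13 (134.168.0.0 - 134.175.255.255) -> BORDER2
  134.173.0.0/19 (134.173.0.0 - 134.173.31.255) -> CORE-SW1
  134.173.0.0/21 (134.173.0.0 - 134.173.7.255) -> ISP-GW
More-specific entries that do NOT match:
  134.173.2.144/29 (134.173.2.144 - 134.173.2.151) does not contain 134.173.2.128
  134.175.2.128/27 (134.175.2.128 - 134.175.2.159) does not contain 134.173.2.128
  134.173.0.128/25 (134.173.0.128 - 134.173.0.255) does not contain 134.173.2.128
  134.173.0.0/23 (134.173.0.0 - 134.173.1.255) does not contain 134.173.2.128
  134.173.10.0/23 (134.173.10.0 - 134.173.11.255) does not contain 134.173.2.128
Longest matching prefix is /21 -> next hop ISP-GW.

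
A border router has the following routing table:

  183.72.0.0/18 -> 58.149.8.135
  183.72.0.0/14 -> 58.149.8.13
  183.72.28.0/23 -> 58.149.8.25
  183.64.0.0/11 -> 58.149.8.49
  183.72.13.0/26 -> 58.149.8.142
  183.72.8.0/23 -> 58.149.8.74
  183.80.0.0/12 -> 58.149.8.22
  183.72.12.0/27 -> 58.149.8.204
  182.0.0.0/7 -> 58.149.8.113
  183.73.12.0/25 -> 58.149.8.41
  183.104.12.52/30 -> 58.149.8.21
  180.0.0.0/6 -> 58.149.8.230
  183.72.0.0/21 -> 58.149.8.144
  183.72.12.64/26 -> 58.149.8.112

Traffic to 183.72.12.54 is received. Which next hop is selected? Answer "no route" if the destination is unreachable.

58.149.8.135

Routes whose prefix contains 183.72.12.54:
  180.0.0.0/6 (180.0.0.0 - 183.255.255.255) -> 58.149.8.230
  182.0.0.0/7 (182.0.0.0 - 183.255.255.255) -> 58.149.8.113
  183.64.0.0/11 (183.64.0.0 - 183.95.255.255) -> 58.149.8.49
  183.72.0.0/14 (183.72.0.0 - 183.75.255.255) -> 58.149.8.13
  183.72.0.0/18 (183.72.0.0 - 183.72.63.255) -> 58.149.8.135
More-specific entries that do NOT match:
  183.104.12.52/30 (183.104.12.52 - 183.104.12.55) does not contain 183.72.12.54
  183.72.12.0/27 (183.72.12.0 - 183.72.12.31) does not contain 183.72.12.54
  183.72.13.0/26 (183.72.13.0 - 183.72.13.63) does not contain 183.72.12.54
  183.72.12.64/26 (183.72.12.64 - 183.72.12.127) does not contain 183.72.12.54
  183.73.12.0/25 (183.73.12.0 - 183.73.12.127) does not contain 183.72.12.54
  183.72.28.0/23 (183.72.28.0 - 183.72.29.255) does not contain 183.72.12.54
  183.72.8.0/23 (183.72.8.0 - 183.72.9.255) does not contain 183.72.12.54
  183.72.0.0/21 (183.72.0.0 - 183.72.7.255) does not contain 183.72.12.54
Longest matching prefix is /18 -> next hop 58.149.8.135.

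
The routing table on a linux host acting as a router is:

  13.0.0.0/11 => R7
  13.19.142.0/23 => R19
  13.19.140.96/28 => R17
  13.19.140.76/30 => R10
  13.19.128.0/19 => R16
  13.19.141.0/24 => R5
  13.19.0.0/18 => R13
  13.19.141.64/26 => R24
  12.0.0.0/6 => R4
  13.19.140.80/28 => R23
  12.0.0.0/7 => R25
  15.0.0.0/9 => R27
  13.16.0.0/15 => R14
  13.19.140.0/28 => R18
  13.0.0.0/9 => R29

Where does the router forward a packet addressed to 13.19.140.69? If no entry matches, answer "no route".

R16

Routes whose prefix contains 13.19.140.69:
  12.0.0.0/6 (12.0.0.0 - 15.255.255.255) -> R4
  12.0.0.0/7 (12.0.0.0 - 13.255.255.255) -> R25
  13.0.0.0/9 (13.0.0.0 - 13.127.255.255) -> R29
  13.0.0.0/11 (13.0.0.0 - 13.31.255.255) -> R7
  13.19.128.0/19 (13.19.128.0 - 13.19.159.255) -> R16
More-specific entries that do NOT match:
  13.19.140.76/30 (13.19.140.76 - 13.19.140.79) does not contain 13.19.140.69
  13.19.140.96/28 (13.19.140.96 - 13.19.140.111) does not contain 13.19.140.69
  13.19.140.80/28 (13.19.140.80 - 13.19.140.95) does not contain 13.19.140.69
  13.19.140.0/28 (13.19.140.0 - 13.19.140.15) does not contain 13.19.140.69
  13.19.141.64/26 (13.19.141.64 - 13.19.141.127) does not contain 13.19.140.69
  13.19.141.0/24 (13.19.141.0 - 13.19.141.255) does not contain 13.19.140.69
  13.19.142.0/23 (13.19.142.0 - 13.19.143.255) does not contain 13.19.140.69
Longest matching prefix is /19 -> next hop R16.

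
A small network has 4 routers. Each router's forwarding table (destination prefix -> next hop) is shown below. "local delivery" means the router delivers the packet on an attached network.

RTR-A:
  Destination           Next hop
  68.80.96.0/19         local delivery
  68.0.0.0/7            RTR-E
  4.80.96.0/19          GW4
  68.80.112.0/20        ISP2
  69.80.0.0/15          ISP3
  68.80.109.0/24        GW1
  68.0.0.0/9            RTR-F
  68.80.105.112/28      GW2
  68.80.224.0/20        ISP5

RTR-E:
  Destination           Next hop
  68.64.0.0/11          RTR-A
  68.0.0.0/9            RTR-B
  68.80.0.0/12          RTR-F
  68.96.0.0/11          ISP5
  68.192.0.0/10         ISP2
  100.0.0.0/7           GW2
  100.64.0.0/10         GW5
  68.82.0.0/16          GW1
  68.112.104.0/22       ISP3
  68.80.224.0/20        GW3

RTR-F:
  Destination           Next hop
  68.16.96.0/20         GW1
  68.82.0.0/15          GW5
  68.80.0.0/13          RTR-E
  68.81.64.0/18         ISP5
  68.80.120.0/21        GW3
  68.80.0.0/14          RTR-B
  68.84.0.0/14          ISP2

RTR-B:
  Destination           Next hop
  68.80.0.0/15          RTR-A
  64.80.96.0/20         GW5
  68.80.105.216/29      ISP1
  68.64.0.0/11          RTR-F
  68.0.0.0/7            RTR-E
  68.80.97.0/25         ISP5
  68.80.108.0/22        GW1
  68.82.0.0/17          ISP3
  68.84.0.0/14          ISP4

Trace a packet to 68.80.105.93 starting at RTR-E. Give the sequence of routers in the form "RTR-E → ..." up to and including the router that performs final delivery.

RTR-E → RTR-F → RTR-B → RTR-A

At RTR-E: longest match for 68.80.105.93 is 68.80.0.0/12 -> RTR-F
At RTR-F: longest match for 68.80.105.93 is 68.80.0.0/14 -> RTR-B
At RTR-B: longest match for 68.80.105.93 is 68.80.0.0/15 -> RTR-A
At RTR-A: longest match for 68.80.105.93 is 68.80.96.0/19 -> local delivery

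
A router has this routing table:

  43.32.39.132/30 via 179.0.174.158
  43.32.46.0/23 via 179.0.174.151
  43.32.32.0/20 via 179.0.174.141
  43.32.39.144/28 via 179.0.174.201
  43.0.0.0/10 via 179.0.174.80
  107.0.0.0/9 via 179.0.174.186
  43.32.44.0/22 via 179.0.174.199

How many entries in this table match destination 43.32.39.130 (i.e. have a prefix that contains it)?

2

Prefixes containing 43.32.39.130:
  43.0.0.0/10 (43.0.0.0 - 43.63.255.255)
  43.32.32.0/20 (43.32.32.0 - 43.32.47.255)
Total matching entries: 2.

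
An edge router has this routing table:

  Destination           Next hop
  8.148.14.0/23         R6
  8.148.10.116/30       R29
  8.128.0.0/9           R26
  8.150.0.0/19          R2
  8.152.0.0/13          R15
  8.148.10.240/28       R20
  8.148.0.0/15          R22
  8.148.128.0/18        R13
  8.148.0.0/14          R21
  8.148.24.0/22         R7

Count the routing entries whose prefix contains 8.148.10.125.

3

Prefixes containing 8.148.10.125:
  8.128.0.0/9 (8.128.0.0 - 8.255.255.255)
  8.148.0.0/14 (8.148.0.0 - 8.151.255.255)
  8.148.0.0/15 (8.148.0.0 - 8.149.255.255)
Total matching entries: 3.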